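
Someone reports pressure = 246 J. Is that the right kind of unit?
No

pressure has SI base units: kg / (m * s^2)
J does NOT reduce to kg / (m * s^2); a valid unit for pressure would be e.g. Pa.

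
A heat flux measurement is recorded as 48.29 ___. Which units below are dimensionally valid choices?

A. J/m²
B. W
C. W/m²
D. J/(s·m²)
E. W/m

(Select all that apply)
C, D

heat flux has SI base units: kg / s^3

Checking each option against kg / s^3:
  A. J/m²: ✗ does not match
  B. W: ✗ does not match
  C. W/m²: ✓ matches
  D. J/(s·m²): ✓ matches
  E. W/m: ✗ does not match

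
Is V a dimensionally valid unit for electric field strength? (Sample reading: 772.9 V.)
No

electric field strength has SI base units: kg * m / (A * s^3)
V does NOT reduce to kg * m / (A * s^3); a valid unit for electric field strength would be e.g. V/m.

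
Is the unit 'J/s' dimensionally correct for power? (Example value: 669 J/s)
Yes

power has SI base units: kg * m^2 / s^3
J/s reduces to the same SI base units, so it is a valid unit for power.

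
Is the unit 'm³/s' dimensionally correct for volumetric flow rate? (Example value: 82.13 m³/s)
Yes

volumetric flow rate has SI base units: m^3 / s
m³/s reduces to the same SI base units, so it is a valid unit for volumetric flow rate.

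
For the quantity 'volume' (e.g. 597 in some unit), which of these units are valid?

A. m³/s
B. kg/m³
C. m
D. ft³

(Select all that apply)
D

volume has SI base units: m^3

Checking each option against m^3:
  A. m³/s: ✗ does not match
  B. kg/m³: ✗ does not match
  C. m: ✗ does not match
  D. ft³: ✓ matches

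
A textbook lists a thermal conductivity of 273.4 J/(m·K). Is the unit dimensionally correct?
No

thermal conductivity has SI base units: kg * m / (s^3 * K)
J/(m·K) does NOT reduce to kg * m / (s^3 * K); a valid unit for thermal conductivity would be e.g. W/(m·K).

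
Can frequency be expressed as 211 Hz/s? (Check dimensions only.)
No

frequency has SI base units: 1 / s
Hz/s does NOT reduce to 1 / s; a valid unit for frequency would be e.g. Hz.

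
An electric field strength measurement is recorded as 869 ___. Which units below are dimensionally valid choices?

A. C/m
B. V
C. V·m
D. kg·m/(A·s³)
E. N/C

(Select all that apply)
D, E

electric field strength has SI base units: kg * m / (A * s^3)

Checking each option against kg * m / (A * s^3):
  A. C/m: ✗ does not match
  B. V: ✗ does not match
  C. V·m: ✗ does not match
  D. kg·m/(A·s³): ✓ matches
  E. N/C: ✓ matches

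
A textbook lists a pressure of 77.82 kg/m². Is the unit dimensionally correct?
No

pressure has SI base units: kg / (m * s^2)
kg/m² does NOT reduce to kg / (m * s^2); a valid unit for pressure would be e.g. Pa.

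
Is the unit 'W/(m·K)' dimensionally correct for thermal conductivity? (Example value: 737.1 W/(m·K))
Yes

thermal conductivity has SI base units: kg * m / (s^3 * K)
W/(m·K) reduces to the same SI base units, so it is a valid unit for thermal conductivity.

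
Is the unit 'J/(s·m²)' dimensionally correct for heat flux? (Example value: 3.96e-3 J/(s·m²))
Yes

heat flux has SI base units: kg / s^3
J/(s·m²) reduces to the same SI base units, so it is a valid unit for heat flux.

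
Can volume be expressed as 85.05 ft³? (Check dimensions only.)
Yes

volume has SI base units: m^3
ft³ reduces to the same SI base units, so it is a valid unit for volume.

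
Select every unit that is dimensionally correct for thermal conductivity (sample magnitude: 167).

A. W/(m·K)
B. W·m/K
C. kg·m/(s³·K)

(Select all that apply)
A, C

thermal conductivity has SI base units: kg * m / (s^3 * K)

Checking each option against kg * m / (s^3 * K):
  A. W/(m·K): ✓ matches
  B. W·m/K: ✗ does not match
  C. kg·m/(s³·K): ✓ matches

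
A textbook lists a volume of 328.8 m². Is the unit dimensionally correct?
No

volume has SI base units: m^3
m² does NOT reduce to m^3; a valid unit for volume would be e.g. m³.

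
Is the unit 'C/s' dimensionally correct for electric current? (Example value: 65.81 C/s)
Yes

electric current has SI base units: A
C/s reduces to the same SI base units, so it is a valid unit for electric current.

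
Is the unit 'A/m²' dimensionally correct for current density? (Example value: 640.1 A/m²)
Yes

current density has SI base units: A / m^2
A/m² reduces to the same SI base units, so it is a valid unit for current density.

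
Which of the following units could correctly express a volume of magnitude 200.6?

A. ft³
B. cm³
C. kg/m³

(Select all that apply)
A, B

volume has SI base units: m^3

Checking each option against m^3:
  A. ft³: ✓ matches
  B. cm³: ✓ matches
  C. kg/m³: ✗ does not match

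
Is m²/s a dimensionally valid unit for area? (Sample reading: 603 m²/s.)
No

area has SI base units: m^2
m²/s does NOT reduce to m^2; a valid unit for area would be e.g. m².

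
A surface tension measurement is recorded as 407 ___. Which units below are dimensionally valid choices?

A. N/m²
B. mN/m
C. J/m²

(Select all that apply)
B, C

surface tension has SI base units: kg / s^2

Checking each option against kg / s^2:
  A. N/m²: ✗ does not match
  B. mN/m: ✓ matches
  C. J/m²: ✓ matches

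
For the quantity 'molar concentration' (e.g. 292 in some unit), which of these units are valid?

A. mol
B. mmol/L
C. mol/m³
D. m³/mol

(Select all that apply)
B, C

molar concentration has SI base units: mol / m^3

Checking each option against mol / m^3:
  A. mol: ✗ does not match
  B. mmol/L: ✓ matches
  C. mol/m³: ✓ matches
  D. m³/mol: ✗ does not match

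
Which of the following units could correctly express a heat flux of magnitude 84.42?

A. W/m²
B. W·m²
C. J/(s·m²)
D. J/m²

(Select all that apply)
A, C

heat flux has SI base units: kg / s^3

Checking each option against kg / s^3:
  A. W/m²: ✓ matches
  B. W·m²: ✗ does not match
  C. J/(s·m²): ✓ matches
  D. J/m²: ✗ does not match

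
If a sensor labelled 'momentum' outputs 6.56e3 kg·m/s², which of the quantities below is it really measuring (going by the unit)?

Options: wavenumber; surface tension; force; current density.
force

momentum should have units dimensionally equivalent to kg * m / s (e.g. kg·m/s).
The given unit 'kg·m/s²' reduces to kg * m / s^2. Of the listed options, that is the dimensionality of force.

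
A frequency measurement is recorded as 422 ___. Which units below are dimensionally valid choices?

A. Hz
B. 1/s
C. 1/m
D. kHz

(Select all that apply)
A, B, D

frequency has SI base units: 1 / s

Checking each option against 1 / s:
  A. Hz: ✓ matches
  B. 1/s: ✓ matches
  C. 1/m: ✗ does not match
  D. kHz: ✓ matches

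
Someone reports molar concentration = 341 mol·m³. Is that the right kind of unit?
No

molar concentration has SI base units: mol / m^3
mol·m³ does NOT reduce to mol / m^3; a valid unit for molar concentration would be e.g. mol/m³.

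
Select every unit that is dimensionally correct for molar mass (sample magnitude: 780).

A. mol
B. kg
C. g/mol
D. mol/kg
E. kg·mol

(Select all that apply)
C

molar mass has SI base units: kg / mol

Checking each option against kg / mol:
  A. mol: ✗ does not match
  B. kg: ✗ does not match
  C. g/mol: ✓ matches
  D. mol/kg: ✗ does not match
  E. kg·mol: ✗ does not match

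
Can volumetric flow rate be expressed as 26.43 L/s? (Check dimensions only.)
Yes

volumetric flow rate has SI base units: m^3 / s
L/s reduces to the same SI base units, so it is a valid unit for volumetric flow rate.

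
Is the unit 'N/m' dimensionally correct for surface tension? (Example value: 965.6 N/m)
Yes

surface tension has SI base units: kg / s^2
N/m reduces to the same SI base units, so it is a valid unit for surface tension.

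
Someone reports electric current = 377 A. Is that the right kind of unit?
Yes

electric current has SI base units: A
A reduces to the same SI base units, so it is a valid unit for electric current.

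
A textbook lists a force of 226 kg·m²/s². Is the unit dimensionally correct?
No

force has SI base units: kg * m / s^2
kg·m²/s² does NOT reduce to kg * m / s^2; a valid unit for force would be e.g. N.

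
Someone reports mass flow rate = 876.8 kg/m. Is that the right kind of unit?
No

mass flow rate has SI base units: kg / s
kg/m does NOT reduce to kg / s; a valid unit for mass flow rate would be e.g. kg/s.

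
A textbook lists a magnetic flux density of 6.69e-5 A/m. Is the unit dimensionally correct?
No

magnetic flux density has SI base units: kg / (A * s^2)
A/m does NOT reduce to kg / (A * s^2); a valid unit for magnetic flux density would be e.g. T.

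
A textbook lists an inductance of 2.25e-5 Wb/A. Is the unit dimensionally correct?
Yes

inductance has SI base units: kg * m^2 / (A^2 * s^2)
Wb/A reduces to the same SI base units, so it is a valid unit for inductance.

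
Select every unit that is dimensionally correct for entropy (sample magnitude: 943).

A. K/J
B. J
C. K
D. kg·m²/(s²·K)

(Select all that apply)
D

entropy has SI base units: kg * m^2 / (s^2 * K)

Checking each option against kg * m^2 / (s^2 * K):
  A. K/J: ✗ does not match
  B. J: ✗ does not match
  C. K: ✗ does not match
  D. kg·m²/(s²·K): ✓ matches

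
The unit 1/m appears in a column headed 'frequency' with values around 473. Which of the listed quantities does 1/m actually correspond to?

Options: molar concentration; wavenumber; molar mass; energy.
wavenumber

frequency should have units dimensionally equivalent to 1 / s (e.g. Hz).
The given unit '1/m' reduces to 1 / m. Of the listed options, that is the dimensionality of wavenumber.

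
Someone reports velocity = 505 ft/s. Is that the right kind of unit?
Yes

velocity has SI base units: m / s
ft/s reduces to the same SI base units, so it is a valid unit for velocity.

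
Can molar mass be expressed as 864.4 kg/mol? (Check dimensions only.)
Yes

molar mass has SI base units: kg / mol
kg/mol reduces to the same SI base units, so it is a valid unit for molar mass.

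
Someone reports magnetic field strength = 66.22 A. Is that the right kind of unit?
No

magnetic field strength has SI base units: A / m
A does NOT reduce to A / m; a valid unit for magnetic field strength would be e.g. A/m.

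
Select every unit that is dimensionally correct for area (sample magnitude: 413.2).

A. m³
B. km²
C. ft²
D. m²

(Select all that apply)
B, C, D

area has SI base units: m^2

Checking each option against m^2:
  A. m³: ✗ does not match
  B. km²: ✓ matches
  C. ft²: ✓ matches
  D. m²: ✓ matches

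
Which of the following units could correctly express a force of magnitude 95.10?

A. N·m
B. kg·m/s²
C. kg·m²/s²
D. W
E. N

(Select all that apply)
B, E

force has SI base units: kg * m / s^2

Checking each option against kg * m / s^2:
  A. N·m: ✗ does not match
  B. kg·m/s²: ✓ matches
  C. kg·m²/s²: ✗ does not match
  D. W: ✗ does not match
  E. N: ✓ matches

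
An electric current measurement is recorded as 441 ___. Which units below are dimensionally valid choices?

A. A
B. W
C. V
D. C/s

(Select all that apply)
A, D

electric current has SI base units: A

Checking each option against A:
  A. A: ✓ matches
  B. W: ✗ does not match
  C. V: ✗ does not match
  D. C/s: ✓ matches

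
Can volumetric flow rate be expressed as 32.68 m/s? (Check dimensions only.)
No

volumetric flow rate has SI base units: m^3 / s
m/s does NOT reduce to m^3 / s; a valid unit for volumetric flow rate would be e.g. m³/s.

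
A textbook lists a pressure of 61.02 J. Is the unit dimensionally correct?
No

pressure has SI base units: kg / (m * s^2)
J does NOT reduce to kg / (m * s^2); a valid unit for pressure would be e.g. Pa.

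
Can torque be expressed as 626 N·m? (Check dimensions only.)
Yes

torque has SI base units: kg * m^2 / s^2
N·m reduces to the same SI base units, so it is a valid unit for torque.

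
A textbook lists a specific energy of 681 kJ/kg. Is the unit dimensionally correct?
Yes

specific energy has SI base units: m^2 / s^2
kJ/kg reduces to the same SI base units, so it is a valid unit for specific energy.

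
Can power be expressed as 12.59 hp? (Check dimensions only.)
Yes

power has SI base units: kg * m^2 / s^3
hp reduces to the same SI base units, so it is a valid unit for power.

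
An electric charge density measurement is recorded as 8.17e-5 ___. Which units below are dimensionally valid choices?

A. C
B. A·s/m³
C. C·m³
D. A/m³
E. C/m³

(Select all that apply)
B, E

electric charge density has SI base units: A * s / m^3

Checking each option against A * s / m^3:
  A. C: ✗ does not match
  B. A·s/m³: ✓ matches
  C. C·m³: ✗ does not match
  D. A/m³: ✗ does not match
  E. C/m³: ✓ matches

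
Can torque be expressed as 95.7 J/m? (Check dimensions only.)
No

torque has SI base units: kg * m^2 / s^2
J/m does NOT reduce to kg * m^2 / s^2; a valid unit for torque would be e.g. N·m.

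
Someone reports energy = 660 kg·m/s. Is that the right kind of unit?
No

energy has SI base units: kg * m^2 / s^2
kg·m/s does NOT reduce to kg * m^2 / s^2; a valid unit for energy would be e.g. J.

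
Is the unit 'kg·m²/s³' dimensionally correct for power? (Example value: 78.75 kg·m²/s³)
Yes

power has SI base units: kg * m^2 / s^3
kg·m²/s³ reduces to the same SI base units, so it is a valid unit for power.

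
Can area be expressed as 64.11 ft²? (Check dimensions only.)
Yes

area has SI base units: m^2
ft² reduces to the same SI base units, so it is a valid unit for area.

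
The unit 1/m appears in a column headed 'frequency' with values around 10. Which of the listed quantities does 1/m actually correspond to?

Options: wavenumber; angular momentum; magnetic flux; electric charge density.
wavenumber

frequency should have units dimensionally equivalent to 1 / s (e.g. Hz).
The given unit '1/m' reduces to 1 / m. Of the listed options, that is the dimensionality of wavenumber.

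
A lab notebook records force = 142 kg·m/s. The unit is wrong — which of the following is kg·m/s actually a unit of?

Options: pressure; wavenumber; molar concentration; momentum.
momentum

force should have units dimensionally equivalent to kg * m / s^2 (e.g. N).
The given unit 'kg·m/s' reduces to kg * m / s. Of the listed options, that is the dimensionality of momentum.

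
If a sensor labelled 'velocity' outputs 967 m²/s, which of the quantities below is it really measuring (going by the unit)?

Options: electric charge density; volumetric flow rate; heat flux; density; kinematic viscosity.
kinematic viscosity

velocity should have units dimensionally equivalent to m / s (e.g. m/s).
The given unit 'm²/s' reduces to m^2 / s. Of the listed options, that is the dimensionality of kinematic viscosity.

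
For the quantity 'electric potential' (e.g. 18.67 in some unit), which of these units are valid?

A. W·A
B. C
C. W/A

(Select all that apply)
C

electric potential has SI base units: kg * m^2 / (A * s^3)

Checking each option against kg * m^2 / (A * s^3):
  A. W·A: ✗ does not match
  B. C: ✗ does not match
  C. W/A: ✓ matches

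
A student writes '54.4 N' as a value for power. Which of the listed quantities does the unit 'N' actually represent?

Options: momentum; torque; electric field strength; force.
force

power should have units dimensionally equivalent to kg * m^2 / s^3 (e.g. W).
The given unit 'N' reduces to kg * m / s^2. Of the listed options, that is the dimensionality of force.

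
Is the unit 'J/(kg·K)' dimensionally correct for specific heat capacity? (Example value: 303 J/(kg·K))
Yes

specific heat capacity has SI base units: m^2 / (s^2 * K)
J/(kg·K) reduces to the same SI base units, so it is a valid unit for specific heat capacity.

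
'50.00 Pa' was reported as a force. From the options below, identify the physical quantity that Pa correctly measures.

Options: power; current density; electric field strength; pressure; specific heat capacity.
pressure

force should have units dimensionally equivalent to kg * m / s^2 (e.g. N).
The given unit 'Pa' reduces to kg / (m * s^2). Of the listed options, that is the dimensionality of pressure.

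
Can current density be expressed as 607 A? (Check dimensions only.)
No

current density has SI base units: A / m^2
A does NOT reduce to A / m^2; a valid unit for current density would be e.g. A/m².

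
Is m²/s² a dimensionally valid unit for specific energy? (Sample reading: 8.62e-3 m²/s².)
Yes

specific energy has SI base units: m^2 / s^2
m²/s² reduces to the same SI base units, so it is a valid unit for specific energy.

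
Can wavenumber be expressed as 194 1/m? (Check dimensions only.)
Yes

wavenumber has SI base units: 1 / m
1/m reduces to the same SI base units, so it is a valid unit for wavenumber.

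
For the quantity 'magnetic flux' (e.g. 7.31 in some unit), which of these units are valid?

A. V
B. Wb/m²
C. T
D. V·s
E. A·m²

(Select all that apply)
D

magnetic flux has SI base units: kg * m^2 / (A * s^2)

Checking each option against kg * m^2 / (A * s^2):
  A. V: ✗ does not match
  B. Wb/m²: ✗ does not match
  C. T: ✗ does not match
  D. V·s: ✓ matches
  E. A·m²: ✗ does not match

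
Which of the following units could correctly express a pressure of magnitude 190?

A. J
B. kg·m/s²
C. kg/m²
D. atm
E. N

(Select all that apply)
D

pressure has SI base units: kg / (m * s^2)

Checking each option against kg / (m * s^2):
  A. J: ✗ does not match
  B. kg·m/s²: ✗ does not match
  C. kg/m²: ✗ does not match
  D. atm: ✓ matches
  E. N: ✗ does not match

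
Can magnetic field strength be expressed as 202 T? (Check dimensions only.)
No

magnetic field strength has SI base units: A / m
T does NOT reduce to A / m; a valid unit for magnetic field strength would be e.g. A/m.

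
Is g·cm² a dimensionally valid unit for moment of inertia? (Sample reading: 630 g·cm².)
Yes

moment of inertia has SI base units: kg * m^2
g·cm² reduces to the same SI base units, so it is a valid unit for moment of inertia.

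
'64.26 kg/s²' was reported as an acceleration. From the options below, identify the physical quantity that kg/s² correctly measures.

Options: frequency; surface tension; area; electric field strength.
surface tension

acceleration should have units dimensionally equivalent to m / s^2 (e.g. m/s²).
The given unit 'kg/s²' reduces to kg / s^2. Of the listed options, that is the dimensionality of surface tension.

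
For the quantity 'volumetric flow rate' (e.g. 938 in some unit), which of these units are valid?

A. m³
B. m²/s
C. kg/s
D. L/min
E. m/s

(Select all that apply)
D

volumetric flow rate has SI base units: m^3 / s

Checking each option against m^3 / s:
  A. m³: ✗ does not match
  B. m²/s: ✗ does not match
  C. kg/s: ✗ does not match
  D. L/min: ✓ matches
  E. m/s: ✗ does not match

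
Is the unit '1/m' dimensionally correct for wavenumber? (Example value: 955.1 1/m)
Yes

wavenumber has SI base units: 1 / m
1/m reduces to the same SI base units, so it is a valid unit for wavenumber.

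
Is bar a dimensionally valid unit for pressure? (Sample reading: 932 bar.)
Yes

pressure has SI base units: kg / (m * s^2)
bar reduces to the same SI base units, so it is a valid unit for pressure.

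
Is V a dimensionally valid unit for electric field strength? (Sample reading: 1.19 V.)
No

electric field strength has SI base units: kg * m / (A * s^3)
V does NOT reduce to kg * m / (A * s^3); a valid unit for electric field strength would be e.g. V/m.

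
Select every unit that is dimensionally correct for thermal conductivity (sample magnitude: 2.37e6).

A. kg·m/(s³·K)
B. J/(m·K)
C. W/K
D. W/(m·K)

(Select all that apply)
A, D

thermal conductivity has SI base units: kg * m / (s^3 * K)

Checking each option against kg * m / (s^3 * K):
  A. kg·m/(s³·K): ✓ matches
  B. J/(m·K): ✗ does not match
  C. W/K: ✗ does not match
  D. W/(m·K): ✓ matches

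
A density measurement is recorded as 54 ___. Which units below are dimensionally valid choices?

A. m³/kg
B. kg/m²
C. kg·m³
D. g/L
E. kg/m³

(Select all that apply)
D, E

density has SI base units: kg / m^3

Checking each option against kg / m^3:
  A. m³/kg: ✗ does not match
  B. kg/m²: ✗ does not match
  C. kg·m³: ✗ does not match
  D. g/L: ✓ matches
  E. kg/m³: ✓ matches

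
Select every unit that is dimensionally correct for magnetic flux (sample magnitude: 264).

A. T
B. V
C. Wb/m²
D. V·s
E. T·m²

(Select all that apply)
D, E

magnetic flux has SI base units: kg * m^2 / (A * s^2)

Checking each option against kg * m^2 / (A * s^2):
  A. T: ✗ does not match
  B. V: ✗ does not match
  C. Wb/m²: ✗ does not match
  D. V·s: ✓ matches
  E. T·m²: ✓ matches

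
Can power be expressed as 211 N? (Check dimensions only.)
No

power has SI base units: kg * m^2 / s^3
N does NOT reduce to kg * m^2 / s^3; a valid unit for power would be e.g. W.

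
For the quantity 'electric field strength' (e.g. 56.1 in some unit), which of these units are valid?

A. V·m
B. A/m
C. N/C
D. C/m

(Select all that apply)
C

electric field strength has SI base units: kg * m / (A * s^3)

Checking each option against kg * m / (A * s^3):
  A. V·m: ✗ does not match
  B. A/m: ✗ does not match
  C. N/C: ✓ matches
  D. C/m: ✗ does not match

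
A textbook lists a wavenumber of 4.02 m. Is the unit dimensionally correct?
No

wavenumber has SI base units: 1 / m
m does NOT reduce to 1 / m; a valid unit for wavenumber would be e.g. 1/m.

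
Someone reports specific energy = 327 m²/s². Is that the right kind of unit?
Yes

specific energy has SI base units: m^2 / s^2
m²/s² reduces to the same SI base units, so it is a valid unit for specific energy.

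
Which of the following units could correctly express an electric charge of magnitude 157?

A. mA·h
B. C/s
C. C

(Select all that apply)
A, C

electric charge has SI base units: A * s

Checking each option against A * s:
  A. mA·h: ✓ matches
  B. C/s: ✗ does not match
  C. C: ✓ matches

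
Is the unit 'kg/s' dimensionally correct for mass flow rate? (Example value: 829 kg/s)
Yes

mass flow rate has SI base units: kg / s
kg/s reduces to the same SI base units, so it is a valid unit for mass flow rate.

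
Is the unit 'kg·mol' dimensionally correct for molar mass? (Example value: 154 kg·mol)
No

molar mass has SI base units: kg / mol
kg·mol does NOT reduce to kg / mol; a valid unit for molar mass would be e.g. kg/mol.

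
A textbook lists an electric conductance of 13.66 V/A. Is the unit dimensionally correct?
No

electric conductance has SI base units: A^2 * s^3 / (kg * m^2)
V/A does NOT reduce to A^2 * s^3 / (kg * m^2); a valid unit for electric conductance would be e.g. S.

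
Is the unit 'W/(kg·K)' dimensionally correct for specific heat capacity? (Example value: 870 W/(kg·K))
No

specific heat capacity has SI base units: m^2 / (s^2 * K)
W/(kg·K) does NOT reduce to m^2 / (s^2 * K); a valid unit for specific heat capacity would be e.g. J/(kg·K).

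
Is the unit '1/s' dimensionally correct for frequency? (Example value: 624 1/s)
Yes

frequency has SI base units: 1 / s
1/s reduces to the same SI base units, so it is a valid unit for frequency.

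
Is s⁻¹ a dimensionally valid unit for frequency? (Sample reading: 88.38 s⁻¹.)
Yes

frequency has SI base units: 1 / s
s⁻¹ reduces to the same SI base units, so it is a valid unit for frequency.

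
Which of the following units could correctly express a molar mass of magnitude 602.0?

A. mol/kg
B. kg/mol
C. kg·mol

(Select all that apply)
B

molar mass has SI base units: kg / mol

Checking each option against kg / mol:
  A. mol/kg: ✗ does not match
  B. kg/mol: ✓ matches
  C. kg·mol: ✗ does not match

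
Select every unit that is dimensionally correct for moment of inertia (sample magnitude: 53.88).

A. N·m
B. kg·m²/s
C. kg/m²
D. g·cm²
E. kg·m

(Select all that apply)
D

moment of inertia has SI base units: kg * m^2

Checking each option against kg * m^2:
  A. N·m: ✗ does not match
  B. kg·m²/s: ✗ does not match
  C. kg/m²: ✗ does not match
  D. g·cm²: ✓ matches
  E. kg·m: ✗ does not match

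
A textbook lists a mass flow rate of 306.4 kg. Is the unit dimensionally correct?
No

mass flow rate has SI base units: kg / s
kg does NOT reduce to kg / s; a valid unit for mass flow rate would be e.g. kg/s.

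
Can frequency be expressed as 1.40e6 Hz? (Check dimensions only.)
Yes

frequency has SI base units: 1 / s
Hz reduces to the same SI base units, so it is a valid unit for frequency.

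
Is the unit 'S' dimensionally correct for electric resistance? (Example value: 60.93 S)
No

electric resistance has SI base units: kg * m^2 / (A^2 * s^3)
S does NOT reduce to kg * m^2 / (A^2 * s^3); a valid unit for electric resistance would be e.g. Ω.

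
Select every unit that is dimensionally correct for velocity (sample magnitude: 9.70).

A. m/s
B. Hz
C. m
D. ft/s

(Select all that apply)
A, D

velocity has SI base units: m / s

Checking each option against m / s:
  A. m/s: ✓ matches
  B. Hz: ✗ does not match
  C. m: ✗ does not match
  D. ft/s: ✓ matches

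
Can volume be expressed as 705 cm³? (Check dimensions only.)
Yes

volume has SI base units: m^3
cm³ reduces to the same SI base units, so it is a valid unit for volume.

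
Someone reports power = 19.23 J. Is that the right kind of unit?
No

power has SI base units: kg * m^2 / s^3
J does NOT reduce to kg * m^2 / s^3; a valid unit for power would be e.g. W.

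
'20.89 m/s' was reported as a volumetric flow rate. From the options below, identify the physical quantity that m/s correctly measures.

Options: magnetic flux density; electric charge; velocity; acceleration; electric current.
velocity

volumetric flow rate should have units dimensionally equivalent to m^3 / s (e.g. m³/s).
The given unit 'm/s' reduces to m / s. Of the listed options, that is the dimensionality of velocity.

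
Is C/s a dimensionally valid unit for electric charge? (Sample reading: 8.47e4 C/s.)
No

electric charge has SI base units: A * s
C/s does NOT reduce to A * s; a valid unit for electric charge would be e.g. C.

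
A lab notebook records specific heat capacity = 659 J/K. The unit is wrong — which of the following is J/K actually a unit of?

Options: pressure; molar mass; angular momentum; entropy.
entropy

specific heat capacity should have units dimensionally equivalent to m^2 / (s^2 * K) (e.g. J/(kg·K)).
The given unit 'J/K' reduces to kg * m^2 / (s^2 * K). Of the listed options, that is the dimensionality of entropy.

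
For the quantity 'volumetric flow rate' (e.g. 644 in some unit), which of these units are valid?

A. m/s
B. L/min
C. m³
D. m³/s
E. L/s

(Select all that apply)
B, D, E

volumetric flow rate has SI base units: m^3 / s

Checking each option against m^3 / s:
  A. m/s: ✗ does not match
  B. L/min: ✓ matches
  C. m³: ✗ does not match
  D. m³/s: ✓ matches
  E. L/s: ✓ matches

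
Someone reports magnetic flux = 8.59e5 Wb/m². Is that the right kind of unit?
No

magnetic flux has SI base units: kg * m^2 / (A * s^2)
Wb/m² does NOT reduce to kg * m^2 / (A * s^2); a valid unit for magnetic flux would be e.g. Wb.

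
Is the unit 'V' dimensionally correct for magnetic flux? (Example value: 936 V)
No

magnetic flux has SI base units: kg * m^2 / (A * s^2)
V does NOT reduce to kg * m^2 / (A * s^2); a valid unit for magnetic flux would be e.g. Wb.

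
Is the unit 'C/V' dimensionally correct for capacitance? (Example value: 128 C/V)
Yes

capacitance has SI base units: A^2 * s^4 / (kg * m^2)
C/V reduces to the same SI base units, so it is a valid unit for capacitance.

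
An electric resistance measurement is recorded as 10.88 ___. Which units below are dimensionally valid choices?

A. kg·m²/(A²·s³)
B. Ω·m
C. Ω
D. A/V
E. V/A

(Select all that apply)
A, C, E

electric resistance has SI base units: kg * m^2 / (A^2 * s^3)

Checking each option against kg * m^2 / (A^2 * s^3):
  A. kg·m²/(A²·s³): ✓ matches
  B. Ω·m: ✗ does not match
  C. Ω: ✓ matches
  D. A/V: ✗ does not match
  E. V/A: ✓ matches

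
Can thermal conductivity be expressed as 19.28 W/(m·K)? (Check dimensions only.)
Yes

thermal conductivity has SI base units: kg * m / (s^3 * K)
W/(m·K) reduces to the same SI base units, so it is a valid unit for thermal conductivity.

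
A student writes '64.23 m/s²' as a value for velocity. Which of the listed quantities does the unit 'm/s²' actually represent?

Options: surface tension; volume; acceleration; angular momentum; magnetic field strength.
acceleration

velocity should have units dimensionally equivalent to m / s (e.g. m/s).
The given unit 'm/s²' reduces to m / s^2. Of the listed options, that is the dimensionality of acceleration.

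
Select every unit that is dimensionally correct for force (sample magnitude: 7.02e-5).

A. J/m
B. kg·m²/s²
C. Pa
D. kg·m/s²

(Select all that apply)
A, D

force has SI base units: kg * m / s^2

Checking each option against kg * m / s^2:
  A. J/m: ✓ matches
  B. kg·m²/s²: ✗ does not match
  C. Pa: ✗ does not match
  D. kg·m/s²: ✓ matches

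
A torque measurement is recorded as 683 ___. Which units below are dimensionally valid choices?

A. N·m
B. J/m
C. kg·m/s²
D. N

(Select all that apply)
A

torque has SI base units: kg * m^2 / s^2

Checking each option against kg * m^2 / s^2:
  A. N·m: ✓ matches
  B. J/m: ✗ does not match
  C. kg·m/s²: ✗ does not match
  D. N: ✗ does not match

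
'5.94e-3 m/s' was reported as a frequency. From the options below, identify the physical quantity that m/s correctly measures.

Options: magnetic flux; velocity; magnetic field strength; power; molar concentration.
velocity

frequency should have units dimensionally equivalent to 1 / s (e.g. Hz).
The given unit 'm/s' reduces to m / s. Of the listed options, that is the dimensionality of velocity.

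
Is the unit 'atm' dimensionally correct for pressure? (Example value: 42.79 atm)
Yes

pressure has SI base units: kg / (m * s^2)
atm reduces to the same SI base units, so it is a valid unit for pressure.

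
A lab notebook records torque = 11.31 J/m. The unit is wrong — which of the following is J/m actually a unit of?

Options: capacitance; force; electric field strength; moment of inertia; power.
force

torque should have units dimensionally equivalent to kg * m^2 / s^2 (e.g. N·m).
The given unit 'J/m' reduces to kg * m / s^2. Of the listed options, that is the dimensionality of force.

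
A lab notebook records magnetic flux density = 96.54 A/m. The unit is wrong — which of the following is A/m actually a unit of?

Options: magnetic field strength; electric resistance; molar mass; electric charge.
magnetic field strength

magnetic flux density should have units dimensionally equivalent to kg / (A * s^2) (e.g. T).
The given unit 'A/m' reduces to A / m. Of the listed options, that is the dimensionality of magnetic field strength.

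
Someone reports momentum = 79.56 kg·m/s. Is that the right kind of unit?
Yes

momentum has SI base units: kg * m / s
kg·m/s reduces to the same SI base units, so it is a valid unit for momentum.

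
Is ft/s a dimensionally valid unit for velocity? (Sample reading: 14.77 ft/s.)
Yes

velocity has SI base units: m / s
ft/s reduces to the same SI base units, so it is a valid unit for velocity.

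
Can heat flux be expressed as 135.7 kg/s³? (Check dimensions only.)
Yes

heat flux has SI base units: kg / s^3
kg/s³ reduces to the same SI base units, so it is a valid unit for heat flux.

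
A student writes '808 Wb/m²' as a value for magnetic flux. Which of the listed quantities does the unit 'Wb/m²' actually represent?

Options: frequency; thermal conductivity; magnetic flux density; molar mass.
magnetic flux density

magnetic flux should have units dimensionally equivalent to kg * m^2 / (A * s^2) (e.g. Wb).
The given unit 'Wb/m²' reduces to kg / (A * s^2). Of the listed options, that is the dimensionality of magnetic flux density.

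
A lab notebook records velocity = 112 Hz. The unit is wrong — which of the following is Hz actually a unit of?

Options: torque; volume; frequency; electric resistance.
frequency

velocity should have units dimensionally equivalent to m / s (e.g. m/s).
The given unit 'Hz' reduces to 1 / s. Of the listed options, that is the dimensionality of frequency.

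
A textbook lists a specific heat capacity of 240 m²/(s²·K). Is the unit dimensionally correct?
Yes

specific heat capacity has SI base units: m^2 / (s^2 * K)
m²/(s²·K) reduces to the same SI base units, so it is a valid unit for specific heat capacity.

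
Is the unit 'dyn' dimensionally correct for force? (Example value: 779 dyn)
Yes

force has SI base units: kg * m / s^2
dyn reduces to the same SI base units, so it is a valid unit for force.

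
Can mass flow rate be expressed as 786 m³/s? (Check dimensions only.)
No

mass flow rate has SI base units: kg / s
m³/s does NOT reduce to kg / s; a valid unit for mass flow rate would be e.g. kg/s.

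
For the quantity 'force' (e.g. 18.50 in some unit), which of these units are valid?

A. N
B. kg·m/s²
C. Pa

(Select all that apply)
A, B

force has SI base units: kg * m / s^2

Checking each option against kg * m / s^2:
  A. N: ✓ matches
  B. kg·m/s²: ✓ matches
  C. Pa: ✗ does not match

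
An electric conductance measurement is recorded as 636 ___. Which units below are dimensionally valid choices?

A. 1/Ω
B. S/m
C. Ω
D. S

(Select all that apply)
A, D

electric conductance has SI base units: A^2 * s^3 / (kg * m^2)

Checking each option against A^2 * s^3 / (kg * m^2):
  A. 1/Ω: ✓ matches
  B. S/m: ✗ does not match
  C. Ω: ✗ does not match
  D. S: ✓ matches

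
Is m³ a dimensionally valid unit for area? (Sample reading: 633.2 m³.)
No

area has SI base units: m^2
m³ does NOT reduce to m^2; a valid unit for area would be e.g. m².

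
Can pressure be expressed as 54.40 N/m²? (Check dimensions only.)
Yes

pressure has SI base units: kg / (m * s^2)
N/m² reduces to the same SI base units, so it is a valid unit for pressure.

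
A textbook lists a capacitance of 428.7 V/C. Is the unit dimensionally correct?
No

capacitance has SI base units: A^2 * s^4 / (kg * m^2)
V/C does NOT reduce to A^2 * s^4 / (kg * m^2); a valid unit for capacitance would be e.g. F.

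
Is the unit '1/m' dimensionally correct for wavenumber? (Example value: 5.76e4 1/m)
Yes

wavenumber has SI base units: 1 / m
1/m reduces to the same SI base units, so it is a valid unit for wavenumber.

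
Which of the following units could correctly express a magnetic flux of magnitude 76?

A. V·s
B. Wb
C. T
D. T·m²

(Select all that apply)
A, B, D

magnetic flux has SI base units: kg * m^2 / (A * s^2)

Checking each option against kg * m^2 / (A * s^2):
  A. V·s: ✓ matches
  B. Wb: ✓ matches
  C. T: ✗ does not match
  D. T·m²: ✓ matches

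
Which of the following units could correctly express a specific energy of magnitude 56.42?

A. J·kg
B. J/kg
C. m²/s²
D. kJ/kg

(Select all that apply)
B, C, D

specific energy has SI base units: m^2 / s^2

Checking each option against m^2 / s^2:
  A. J·kg: ✗ does not match
  B. J/kg: ✓ matches
  C. m²/s²: ✓ matches
  D. kJ/kg: ✓ matches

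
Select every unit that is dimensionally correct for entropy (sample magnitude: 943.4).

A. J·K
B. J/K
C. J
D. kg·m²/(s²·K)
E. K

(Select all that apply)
B, D

entropy has SI base units: kg * m^2 / (s^2 * K)

Checking each option against kg * m^2 / (s^2 * K):
  A. J·K: ✗ does not match
  B. J/K: ✓ matches
  C. J: ✗ does not match
  D. kg·m²/(s²·K): ✓ matches
  E. K: ✗ does not match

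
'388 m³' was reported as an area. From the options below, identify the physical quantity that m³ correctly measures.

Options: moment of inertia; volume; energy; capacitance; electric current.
volume

area should have units dimensionally equivalent to m^2 (e.g. m²).
The given unit 'm³' reduces to m^3. Of the listed options, that is the dimensionality of volume.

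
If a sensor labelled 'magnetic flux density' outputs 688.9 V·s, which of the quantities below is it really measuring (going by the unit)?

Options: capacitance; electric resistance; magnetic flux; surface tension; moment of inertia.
magnetic flux

magnetic flux density should have units dimensionally equivalent to kg / (A * s^2) (e.g. T).
The given unit 'V·s' reduces to kg * m^2 / (A * s^2). Of the listed options, that is the dimensionality of magnetic flux.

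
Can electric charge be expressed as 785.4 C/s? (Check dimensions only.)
No

electric charge has SI base units: A * s
C/s does NOT reduce to A * s; a valid unit for electric charge would be e.g. C.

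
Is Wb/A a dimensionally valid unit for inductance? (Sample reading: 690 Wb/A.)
Yes

inductance has SI base units: kg * m^2 / (A^2 * s^2)
Wb/A reduces to the same SI base units, so it is a valid unit for inductance.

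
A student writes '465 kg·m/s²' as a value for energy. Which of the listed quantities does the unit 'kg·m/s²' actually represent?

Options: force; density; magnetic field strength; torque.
force

energy should have units dimensionally equivalent to kg * m^2 / s^2 (e.g. J).
The given unit 'kg·m/s²' reduces to kg * m / s^2. Of the listed options, that is the dimensionality of force.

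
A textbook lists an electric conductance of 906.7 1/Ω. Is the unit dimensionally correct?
Yes

electric conductance has SI base units: A^2 * s^3 / (kg * m^2)
1/Ω reduces to the same SI base units, so it is a valid unit for electric conductance.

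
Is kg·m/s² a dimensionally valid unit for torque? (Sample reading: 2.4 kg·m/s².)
No

torque has SI base units: kg * m^2 / s^2
kg·m/s² does NOT reduce to kg * m^2 / s^2; a valid unit for torque would be e.g. N·m.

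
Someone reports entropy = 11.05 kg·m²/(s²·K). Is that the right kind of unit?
Yes

entropy has SI base units: kg * m^2 / (s^2 * K)
kg·m²/(s²·K) reduces to the same SI base units, so it is a valid unit for entropy.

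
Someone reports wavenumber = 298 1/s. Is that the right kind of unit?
No

wavenumber has SI base units: 1 / m
1/s does NOT reduce to 1 / m; a valid unit for wavenumber would be e.g. 1/m.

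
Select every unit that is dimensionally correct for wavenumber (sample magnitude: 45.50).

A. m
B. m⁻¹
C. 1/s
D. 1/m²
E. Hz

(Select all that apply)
B

wavenumber has SI base units: 1 / m

Checking each option against 1 / m:
  A. m: ✗ does not match
  B. m⁻¹: ✓ matches
  C. 1/s: ✗ does not match
  D. 1/m²: ✗ does not match
  E. Hz: ✗ does not match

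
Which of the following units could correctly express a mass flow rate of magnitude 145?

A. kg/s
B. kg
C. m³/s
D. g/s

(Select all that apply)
A, D

mass flow rate has SI base units: kg / s

Checking each option against kg / s:
  A. kg/s: ✓ matches
  B. kg: ✗ does not match
  C. m³/s: ✗ does not match
  D. g/s: ✓ matches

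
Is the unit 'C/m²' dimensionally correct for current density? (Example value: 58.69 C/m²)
No

current density has SI base units: A / m^2
C/m² does NOT reduce to A / m^2; a valid unit for current density would be e.g. A/m².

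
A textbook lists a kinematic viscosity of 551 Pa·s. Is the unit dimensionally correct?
No

kinematic viscosity has SI base units: m^2 / s
Pa·s does NOT reduce to m^2 / s; a valid unit for kinematic viscosity would be e.g. m²/s.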